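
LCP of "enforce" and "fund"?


Word 1: "enforce"
Word 2: "fund"
Comparing from start:
  Pos 0: 'e' != 'f' (stop)
LCP = "" (length 0)


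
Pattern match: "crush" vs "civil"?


Pattern of "crush": [0, 1, 2, 3, 4]
Pattern of "civil": [0, 1, 2, 1, 3]
Patterns do not match
Same pattern = No


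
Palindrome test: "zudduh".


Word: "zudduh"
Reversed: "hudduz"
Forward == Backward? zudduh != hudduz
Palindrome = No


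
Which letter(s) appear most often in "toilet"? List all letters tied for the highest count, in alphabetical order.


Word: "toilet"
Letter counts:
  'e': 1
  'i': 1
  'l': 1
  'o': 1
  't': 2
Maximum count = 2
Most frequent = 't' (2 times each)


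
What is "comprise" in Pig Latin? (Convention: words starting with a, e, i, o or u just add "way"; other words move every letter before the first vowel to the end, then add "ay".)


Word: "comprise"
Starts with consonant(s) → move to end, add 'ay'
Consonant cluster: "c"
Pig Latin = "omprisecay"


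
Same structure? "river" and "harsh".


Pattern of "river": [0, 1, 2, 3, 0]
Pattern of "harsh": [0, 1, 2, 3, 0]
Patterns match
Same pattern = Yes


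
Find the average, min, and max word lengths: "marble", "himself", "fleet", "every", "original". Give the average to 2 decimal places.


Lengths: "marble"=6, "himself"=7, "fleet"=5, "every"=5, "original"=8
Sum = 31, Count = 5
Average = 31/5 = 6.20
= avg=6.20, min=5, max=8


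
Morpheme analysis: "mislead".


Word: "mislead"
Morphemes: mis- / lead
Each morpheme carries meaning
= 2 morphemes


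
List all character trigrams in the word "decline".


Word: "decline" (length 7)
Number of trigrams = 7 - 3 + 1 = 5
  Position 0: "dec"
  Position 1: "ecl"
  Position 2: "cli"
  Position 3: "lin"
  Position 4: "ine"
Trigrams = "dec", "ecl", "cli", "lin", "ine"


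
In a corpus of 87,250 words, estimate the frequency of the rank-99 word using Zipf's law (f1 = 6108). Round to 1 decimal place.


Zipf's law: f(r) = f(1) / r
f(1) = 6108
f(99) = 6108 / 99
= 61.7 occurrences


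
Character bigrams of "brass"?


Word: "brass" (length 5)
Number of bigrams = 5 - 2 + 1 = 4
  Position 0: "br"
  Position 1: "ra"
  Position 2: "as"
  Position 3: "ss"
Bigrams = "br", "ra", "as", "ss"


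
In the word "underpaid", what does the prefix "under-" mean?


Prefix: under-
As in: underpaid -> under- + paid
Meaning = insufficient


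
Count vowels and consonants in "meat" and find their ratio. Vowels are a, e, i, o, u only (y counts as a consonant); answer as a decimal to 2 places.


Word: "meat"
Vowels (a,e,i,o,u): 2
Consonants: 2
Ratio = 2/2
= 1.00


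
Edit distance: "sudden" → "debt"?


Word 1: "sudden" (length 6)
Word 2: "debt" (length 4)
One optimal edit sequence (insert/delete/substitute each cost 1):
  1. delete 's'  (+1)
  2. delete 'u'  (+1)
  3. keep 'd'
  4. substitute 'd' -> 'e'  (+1)
  5. substitute 'e' -> 'b'  (+1)
  6. substitute 'n' -> 't'  (+1)
Total edit operations: 5
Edit distance = 5


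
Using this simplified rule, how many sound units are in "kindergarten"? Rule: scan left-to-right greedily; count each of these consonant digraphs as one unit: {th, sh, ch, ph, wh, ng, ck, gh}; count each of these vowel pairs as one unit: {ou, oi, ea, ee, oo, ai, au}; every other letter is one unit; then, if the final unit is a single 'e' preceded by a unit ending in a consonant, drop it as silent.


Word: "kindergarten" (12 letters)
Left-to-right scan:
  [1] 'k' (letter)
  [2] 'i' (letter)
  [3] 'n' (letter)
  [4] 'd' (letter)
  [5] 'e' (letter)
  [6] 'r' (letter)
  [7] 'g' (letter)
  [8] 'a' (letter)
  [9] 'r' (letter)
  [10] 't' (letter)
  [11] 'e' (letter)
  [12] 'n' (letter)
Units from scan: 12
Sound units = 12 units


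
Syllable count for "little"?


Word: "little"
Syllable breakdown: lit / tle
Counting: 2 parts
= 2 syllables


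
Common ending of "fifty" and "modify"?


Word 1: "fifty"
Word 2: "modify"
Comparing from end:
  Pos -1: 'y' == 'y'
  Pos -2: 't' != 'f' (stop)
LCS = "y" (length 1)


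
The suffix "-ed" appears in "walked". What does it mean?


Suffix: -ed
Example: walked = walk + -ed
Meaning = past tense


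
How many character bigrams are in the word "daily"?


Word: "daily" (length 5)
Number of 2-grams = length - 2 + 1 = 5 - 2 + 1
= 4


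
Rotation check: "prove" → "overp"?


Word: "prove", Candidate: "overp"
Method: check if candidate is substring of word+word
"proveprove" contains "overp"? No
Is rotation = No


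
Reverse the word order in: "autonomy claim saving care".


Original: "autonomy claim saving care"
Words (1..n): autonomy | claim | saving | care
Reversed (n..1): care | saving | claim | autonomy
Result = "care saving claim autonomy"


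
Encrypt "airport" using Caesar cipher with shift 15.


Word: "airport"
Shift: 15
Each letter → (letter + shift) mod 26:
  'a' (0) + 15 = 15 → 'p'
  'i' (8) + 15 = 23 → 'x'
  'r' (17) + 15 = 6 → 'g'
  'p' (15) + 15 = 4 → 'e'
  'o' (14) + 15 = 3 → 'd'
  'r' (17) + 15 = 6 → 'g'
  't' (19) + 15 = 8 → 'i'
Result = "pxgedgi"


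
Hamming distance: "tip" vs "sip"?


Comparing character by character (same length = 3):
  Pos 0: 't' vs 's' !=
  Pos 1: 'i' vs 'i' =
  Pos 2: 'p' vs 'p' =
Hamming distance = 1


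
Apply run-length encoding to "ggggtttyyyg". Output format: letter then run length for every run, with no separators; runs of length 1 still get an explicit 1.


String: "ggggtttyyyg"
Scanning for consecutive runs:
  'g' x 4
  't' x 3
  'y' x 3
  'g' x 1
RLE = "g4t3y3g1"


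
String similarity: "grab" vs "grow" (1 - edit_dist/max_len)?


Word 1: "grab" (length 4)
Word 2: "grow" (length 4)
One optimal edit sequence:
  1. keep 'g'
  2. keep 'r'
  3. substitute 'a' -> 'o'  (+1)
  4. substitute 'b' -> 'w'  (+1)
Edit distance = 2
Max length = max(4, 4) = 4
Similarity = 1 - 2/4
= 0.5000


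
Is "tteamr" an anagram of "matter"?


Word 1: "matter" → sorted: aemrtt
Word 2: "tteamr" → sorted: aemrtt
Same letters? aemrtt == aemrtt
Anagram = Yes


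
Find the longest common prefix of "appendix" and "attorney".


Word 1: "appendix"
Word 2: "attorney"
Comparing from start:
  Pos 0: 'a' == 'a'
  Pos 1: 'p' != 't' (stop)
LCP = "a" (length 1)


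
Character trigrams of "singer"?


Word: "singer" (length 6)
Number of trigrams = 6 - 3 + 1 = 4
  Position 0: "sin"
  Position 1: "ing"
  Position 2: "nge"
  Position 3: "ger"
Trigrams = "sin", "ing", "nge", "ger"


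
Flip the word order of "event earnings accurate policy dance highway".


Original: "event earnings accurate policy dance highway"
Words (1..n): event | earnings | accurate | policy | dance | highway
Reversed (n..1): highway | dance | policy | accurate | earnings | event
Result = "highway dance policy accurate earnings event"


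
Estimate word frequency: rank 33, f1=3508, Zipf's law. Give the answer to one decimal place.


Zipf's law: f(r) = f(1) / r
f(1) = 3508
f(33) = 3508 / 33
= 106.3 occurrences


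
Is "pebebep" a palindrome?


Word: "pebebep"
Reversed: "pebebep"
Forward == Backward? pebebep == pebebep
Palindrome = Yes


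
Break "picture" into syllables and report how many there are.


Word: "picture"
Syllable breakdown: pic · ture
Counting: 2 parts
= 2 syllables


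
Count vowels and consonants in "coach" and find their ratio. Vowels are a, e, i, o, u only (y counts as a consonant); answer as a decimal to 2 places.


Word: "coach"
Vowels (a,e,i,o,u): 2
Consonants: 3
Ratio = 2/3
= 0.67


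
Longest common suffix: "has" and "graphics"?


Word 1: "has"
Word 2: "graphics"
Comparing from end:
  Pos -1: 's' == 's'
  Pos -2: 'a' != 'c' (stop)
LCS = "s" (length 1)


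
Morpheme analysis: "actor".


Word: "actor"
Morphemes: act | -or
Each morpheme carries meaning
= 2 morphemes


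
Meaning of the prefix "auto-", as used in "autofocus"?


Prefix: auto-
As in: autofocus -> auto- + focus
Meaning = self


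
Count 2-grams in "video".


Word: "video" (length 5)
Number of 2-grams = length - 2 + 1 = 5 - 2 + 1
= 4


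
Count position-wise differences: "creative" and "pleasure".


Comparing character by character (same length = 8):
  Pos 0: 'c' vs 'p' !=
  Pos 1: 'r' vs 'l' !=
  Pos 2: 'e' vs 'e' =
  Pos 3: 'a' vs 'a' =
  Pos 4: 't' vs 's' !=
  Pos 5: 'i' vs 'u' !=
  Pos 6: 'v' vs 'r' !=
  Pos 7: 'e' vs 'e' =
Hamming distance = 5


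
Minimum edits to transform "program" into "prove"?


Word 1: "program" (length 7)
Word 2: "prove" (length 5)
One optimal edit sequence (insert/delete/substitute each cost 1):
  1. keep 'p'
  2. keep 'r'
  3. keep 'o'
  4. delete 'g'  (+1)
  5. delete 'r'  (+1)
  6. substitute 'a' -> 'v'  (+1)
  7. substitute 'm' -> 'e'  (+1)
Total edit operations: 4
Edit distance = 4


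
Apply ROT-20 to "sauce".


Word: "sauce"
Shift: 20
Each letter → (letter + shift) mod 26:
  's' (18) + 20 = 12 → 'm'
  'a' (0) + 20 = 20 → 'u'
  'u' (20) + 20 = 14 → 'o'
  'c' (2) + 20 = 22 → 'w'
  'e' (4) + 20 = 24 → 'y'
Result = "muowy"


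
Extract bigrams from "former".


Word: "former" (length 6)
Number of bigrams = 6 - 2 + 1 = 5
  Position 0: "fo"
  Position 1: "or"
  Position 2: "rm"
  Position 3: "me"
  Position 4: "er"
Bigrams = "fo", "or", "rm", "me", "er"


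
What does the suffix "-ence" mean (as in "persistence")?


Suffix: -ence
Example: persistence (persist + -ence)
Meaning = state of


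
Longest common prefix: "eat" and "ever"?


Word 1: "eat"
Word 2: "ever"
Comparing from start:
  Pos 0: 'e' == 'e'
  Pos 1: 'a' != 'v' (stop)
LCP = "e" (length 1)


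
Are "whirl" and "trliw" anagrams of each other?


Word 1: "whirl" → sorted: hilrw
Word 2: "trliw" → sorted: ilrtw
Same letters? hilrw != ilrtw
Anagram = No


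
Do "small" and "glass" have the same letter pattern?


Pattern of "small": [0, 1, 2, 3, 3]
Pattern of "glass": [0, 1, 2, 3, 3]
Patterns match
Same pattern = Yes


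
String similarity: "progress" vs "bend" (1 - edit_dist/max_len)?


Word 1: "progress" (length 8)
Word 2: "bend" (length 4)
One optimal edit sequence:
  1. delete 'p'  (+1)
  2. delete 'r'  (+1)
  3. delete 'o'  (+1)
  4. delete 'g'  (+1)
  5. substitute 'r' -> 'b'  (+1)
  6. keep 'e'
  7. substitute 's' -> 'n'  (+1)
  8. substitute 's' -> 'd'  (+1)
Edit distance = 7
Max length = max(8, 4) = 8
Similarity = 1 - 7/8
= 0.1250


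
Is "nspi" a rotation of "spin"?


Word: "spin", Candidate: "nspi"
Method: check if candidate is substring of word+word
"spinspin" contains "nspi"? Yes
Is rotation = Yes


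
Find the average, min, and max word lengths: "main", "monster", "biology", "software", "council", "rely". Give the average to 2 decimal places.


Lengths: "main"=4, "monster"=7, "biology"=7, "software"=8, "council"=7, "rely"=4
Sum = 37, Count = 6
Average = 37/6 = 6.17
= avg=6.17, min=4, max=8


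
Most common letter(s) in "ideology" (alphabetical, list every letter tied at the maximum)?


Word: "ideology"
Letter counts:
  'd': 1
  'e': 1
  'g': 1
  'i': 1
  'l': 1
  'o': 2
  'y': 1
Maximum count = 2
Most frequent = 'o' (2 times each)


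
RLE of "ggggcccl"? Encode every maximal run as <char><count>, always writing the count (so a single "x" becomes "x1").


String: "ggggcccl"
Scanning for consecutive runs:
  'g' x 4
  'c' x 3
  'l' x 1
RLE = "g4c3l1"


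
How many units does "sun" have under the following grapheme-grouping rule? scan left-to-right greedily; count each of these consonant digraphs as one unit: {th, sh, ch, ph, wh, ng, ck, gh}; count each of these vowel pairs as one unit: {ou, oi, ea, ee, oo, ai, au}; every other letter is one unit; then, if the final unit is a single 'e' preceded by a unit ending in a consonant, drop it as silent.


Word: "sun" (3 letters)
Left-to-right scan:
  1. 's' (letter)
  2. 'u' (letter)
  3. 'n' (letter)
Units from scan: 3
Sound units = 3 units


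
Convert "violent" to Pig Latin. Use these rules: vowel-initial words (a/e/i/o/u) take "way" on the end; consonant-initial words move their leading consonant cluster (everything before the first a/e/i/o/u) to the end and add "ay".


Word: "violent"
Starts with consonant(s) → move to end, add 'ay'
Consonant cluster: "v"
Pig Latin = "iolentvay"


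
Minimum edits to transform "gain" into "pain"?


Word 1: "gain" (length 4)
Word 2: "pain" (length 4)
One optimal edit sequence (insert/delete/substitute each cost 1):
  1. substitute 'g' -> 'p'  (+1)
  2. keep 'a'
  3. keep 'i'
  4. keep 'n'
Total edit operations: 1
Edit distance = 1


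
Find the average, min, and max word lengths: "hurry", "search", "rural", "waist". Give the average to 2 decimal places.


Lengths: "hurry"=5, "search"=6, "rural"=5, "waist"=5
Sum = 21, Count = 4
Average = 21/4 = 5.25
= avg=5.25, min=5, max=6


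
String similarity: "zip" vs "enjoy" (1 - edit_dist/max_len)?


Word 1: "zip" (length 3)
Word 2: "enjoy" (length 5)
One optimal edit sequence:
  1. insert 'e'  (+1)
  2. insert 'n'  (+1)
  3. substitute 'z' -> 'j'  (+1)
  4. substitute 'i' -> 'o'  (+1)
  5. substitute 'p' -> 'y'  (+1)
Edit distance = 5
Max length = max(3, 5) = 5
Similarity = 1 - 5/5
= 0.0000


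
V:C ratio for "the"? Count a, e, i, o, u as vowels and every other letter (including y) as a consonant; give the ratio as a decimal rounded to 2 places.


Word: "the"
Vowels (a,e,i,o,u): 1
Consonants: 2
Ratio = 1/2
= 0.50


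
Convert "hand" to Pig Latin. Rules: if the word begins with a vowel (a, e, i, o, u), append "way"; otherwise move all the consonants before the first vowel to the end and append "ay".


Word: "hand"
Starts with consonant(s) → move to end, add 'ay'
Consonant cluster: "h"
Pig Latin = "andhay"


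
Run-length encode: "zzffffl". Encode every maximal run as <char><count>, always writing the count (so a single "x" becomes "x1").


String: "zzffffl"
Scanning for consecutive runs:
  'z' x 2
  'f' x 4
  'l' x 1
RLE = "z2f4l1"


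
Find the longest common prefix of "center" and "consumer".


Word 1: "center"
Word 2: "consumer"
Comparing from start:
  Pos 0: 'c' == 'c'
  Pos 1: 'e' != 'o' (stop)
LCP = "c" (length 1)


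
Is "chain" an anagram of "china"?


Word 1: "china" → sorted: achin
Word 2: "chain" → sorted: achin
Same letters? achin == achin
Anagram = Yes


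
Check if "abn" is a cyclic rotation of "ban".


Word: "ban", Candidate: "abn"
Method: check if candidate is substring of word+word
"banban" contains "abn"? No
Is rotation = No


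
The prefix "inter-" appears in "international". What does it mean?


Prefix: inter-
As in: international -> inter- + national
Meaning = between


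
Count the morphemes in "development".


Word: "development"
Morphemes: develop | -ment
Each morpheme carries meaning
= 2 morphemes


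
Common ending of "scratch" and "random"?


Word 1: "scratch"
Word 2: "random"
Comparing from end:
  Pos -1: 'h' != 'm' (stop)
LCS = "" (length 0)


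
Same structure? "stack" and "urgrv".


Pattern of "stack": [0, 1, 2, 3, 4]
Pattern of "urgrv": [0, 1, 2, 1, 3]
Patterns do not match
Same pattern = No


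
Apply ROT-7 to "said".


Word: "said"
Shift: 7
Each letter → (letter + shift) mod 26:
  's' (18) + 7 = 25 → 'z'
  'a' (0) + 7 = 7 → 'h'
  'i' (8) + 7 = 15 → 'p'
  'd' (3) + 7 = 10 → 'k'
Result = "zhpk"


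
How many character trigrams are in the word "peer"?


Word: "peer" (length 4)
Number of 3-grams = length - 3 + 1 = 4 - 3 + 1
= 2


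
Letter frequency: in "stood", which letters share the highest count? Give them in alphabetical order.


Word: "stood"
Letter counts:
  'd': 1
  'o': 2
  's': 1
  't': 1
Maximum count = 2
Most frequent = 'o' (2 times each)


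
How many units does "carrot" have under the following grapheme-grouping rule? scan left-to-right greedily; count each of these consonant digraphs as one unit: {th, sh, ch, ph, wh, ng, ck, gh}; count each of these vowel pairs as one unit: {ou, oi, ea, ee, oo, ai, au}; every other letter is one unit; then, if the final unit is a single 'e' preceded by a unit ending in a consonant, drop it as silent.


Word: "carrot" (6 letters)
Left-to-right scan:
  1. 'c' (letter)
  2. 'a' (letter)
  3. 'r' (letter)
  4. 'r' (letter)
  5. 'o' (letter)
  6. 't' (letter)
Units from scan: 6
Sound units = 6 units


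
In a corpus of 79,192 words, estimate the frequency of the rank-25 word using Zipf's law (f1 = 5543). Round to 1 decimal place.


Zipf's law: f(r) = f(1) / r
f(1) = 5543
f(25) = 5543 / 25
= 221.7 occurrences


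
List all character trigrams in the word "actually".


Word: "actually" (length 8)
Number of trigrams = 8 - 3 + 1 = 6
  Position 0: "act"
  Position 1: "ctu"
  Position 2: "tua"
  Position 3: "ual"
  Position 4: "all"
  Position 5: "lly"
Trigrams = "act", "ctu", "tua", "ual", "all", "lly"


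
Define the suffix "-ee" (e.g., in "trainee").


Suffix: -ee
Example: trainee = train + -ee
Meaning = one who receives


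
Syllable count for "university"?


Word: "university"
Syllable breakdown: u / ni / ver / si / ty
Counting: 5 parts
= 5 syllables


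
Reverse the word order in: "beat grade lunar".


Original: "beat grade lunar"
Words (1..n): beat | grade | lunar
Reversed (n..1): lunar | grade | beat
Result = "lunar grade beat"


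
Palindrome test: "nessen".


Word: "nessen"
Reversed: "nessen"
Forward == Backward? nessen == nessen
Palindrome = Yes


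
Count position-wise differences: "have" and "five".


Comparing character by character (same length = 4):
  Pos 0: 'h' vs 'f' !=
  Pos 1: 'a' vs 'i' !=
  Pos 2: 'v' vs 'v' =
  Pos 3: 'e' vs 'e' =
Hamming distance = 2


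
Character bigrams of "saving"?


Word: "saving" (length 6)
Number of bigrams = 6 - 2 + 1 = 5
  Position 0: "sa"
  Position 1: "av"
  Position 2: "vi"
  Position 3: "in"
  Position 4: "ng"
Bigrams = "sa", "av", "vi", "in", "ng"


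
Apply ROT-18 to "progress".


Word: "progress"
Shift: 18
Each letter → (letter + shift) mod 26:
  'p' (15) + 18 = 7 → 'h'
  'r' (17) + 18 = 9 → 'j'
  'o' (14) + 18 = 6 → 'g'
  'g' (6) + 18 = 24 → 'y'
  'r' (17) + 18 = 9 → 'j'
  'e' (4) + 18 = 22 → 'w'
  's' (18) + 18 = 10 → 'k'
  's' (18) + 18 = 10 → 'k'
Result = "hjgyjwkk"


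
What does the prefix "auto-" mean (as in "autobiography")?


Prefix: auto-
As in: autobiography -> auto- + biography
Meaning = self


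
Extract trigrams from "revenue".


Word: "revenue" (length 7)
Number of trigrams = 7 - 3 + 1 = 5
  Position 0: "rev"
  Position 1: "eve"
  Position 2: "ven"
  Position 3: "enu"
  Position 4: "nue"
Trigrams = "rev", "eve", "ven", "enu", "nue"


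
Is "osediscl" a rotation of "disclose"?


Word: "disclose", Candidate: "osediscl"
Method: check if candidate is substring of word+word
"disclosedisclose" contains "osediscl"? Yes
Is rotation = Yes


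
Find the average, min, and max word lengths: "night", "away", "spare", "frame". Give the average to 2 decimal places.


Lengths: "night"=5, "away"=4, "spare"=5, "frame"=5
Sum = 19, Count = 4
Average = 19/4 = 4.75
= avg=4.75, min=4, max=5


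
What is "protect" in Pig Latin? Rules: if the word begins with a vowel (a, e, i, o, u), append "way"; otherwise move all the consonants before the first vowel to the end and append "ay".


Word: "protect"
Starts with consonant(s) → move to end, add 'ay'
Consonant cluster: "pr"
Pig Latin = "otectpray"


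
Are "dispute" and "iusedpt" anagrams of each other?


Word 1: "dispute" → sorted: deipstu
Word 2: "iusedpt" → sorted: deipstu
Same letters? deipstu == deipstu
Anagram = Yes


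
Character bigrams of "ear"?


Word: "ear" (length 3)
Number of bigrams = 3 - 2 + 1 = 2
  Position 0: "ea"
  Position 1: "ar"
Bigrams = "ea", "ar"


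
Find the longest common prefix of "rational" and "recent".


Word 1: "rational"
Word 2: "recent"
Comparing from start:
  Pos 0: 'r' == 'r'
  Pos 1: 'a' != 'e' (stop)
LCP = "r" (length 1)


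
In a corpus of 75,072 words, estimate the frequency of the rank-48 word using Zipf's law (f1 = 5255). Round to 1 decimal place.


Zipf's law: f(r) = f(1) / r
f(1) = 5255
f(48) = 5255 / 48
= 109.5 occurrences


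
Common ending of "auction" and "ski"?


Word 1: "auction"
Word 2: "ski"
Comparing from end:
  Pos -1: 'n' != 'i' (stop)
LCS = "" (length 0)


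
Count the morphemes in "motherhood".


Word: "motherhood"
Morphemes: mother / -hood
Each morpheme carries meaning
= 2 morphemes


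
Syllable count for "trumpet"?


Word: "trumpet"
Syllable breakdown: trum / pet
Counting: 2 parts
= 2 syllables


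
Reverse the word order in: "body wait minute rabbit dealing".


Original: "body wait minute rabbit dealing"
Words (1..n): body | wait | minute | rabbit | dealing
Reversed (n..1): dealing | rabbit | minute | wait | body
Result = "dealing rabbit minute wait body"


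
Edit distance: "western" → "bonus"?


Word 1: "western" (length 7)
Word 2: "bonus" (length 5)
One optimal edit sequence (insert/delete/substitute each cost 1):
  1. delete 'w'  (+1)
  2. delete 'e'  (+1)
  3. substitute 's' -> 'b'  (+1)
  4. substitute 't' -> 'o'  (+1)
  5. substitute 'e' -> 'n'  (+1)
  6. substitute 'r' -> 'u'  (+1)
  7. substitute 'n' -> 's'  (+1)
Total edit operations: 7
Edit distance = 7


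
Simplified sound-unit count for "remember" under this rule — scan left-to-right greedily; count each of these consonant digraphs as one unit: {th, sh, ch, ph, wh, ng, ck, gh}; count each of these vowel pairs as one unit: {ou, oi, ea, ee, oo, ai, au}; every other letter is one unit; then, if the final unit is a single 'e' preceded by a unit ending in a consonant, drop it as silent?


Word: "remember" (8 letters)
Left-to-right scan:
  1. 'r' (letter)
  2. 'e' (letter)
  3. 'm' (letter)
  4. 'e' (letter)
  5. 'm' (letter)
  6. 'b' (letter)
  7. 'e' (letter)
  8. 'r' (letter)
Units from scan: 8
Sound units = 8 units


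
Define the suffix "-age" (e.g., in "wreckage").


Suffix: -age
Example: wreckage = wreck + -age
Meaning = result / collection


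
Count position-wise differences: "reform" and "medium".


Comparing character by character (same length = 6):
  Pos 0: 'r' vs 'm' !=
  Pos 1: 'e' vs 'e' =
  Pos 2: 'f' vs 'd' !=
  Pos 3: 'o' vs 'i' !=
  Pos 4: 'r' vs 'u' !=
  Pos 5: 'm' vs 'm' =
Hamming distance = 4


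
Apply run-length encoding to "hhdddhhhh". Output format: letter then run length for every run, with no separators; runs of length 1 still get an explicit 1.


String: "hhdddhhhh"
Scanning for consecutive runs:
  'h' x 2
  'd' x 3
  'h' x 4
RLE = "h2d3h4"


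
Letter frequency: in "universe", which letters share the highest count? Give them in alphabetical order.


Word: "universe"
Letter counts:
  'e': 2
  'i': 1
  'n': 1
  'r': 1
  's': 1
  'u': 1
  'v': 1
Maximum count = 2
Most frequent = 'e' (2 times each)


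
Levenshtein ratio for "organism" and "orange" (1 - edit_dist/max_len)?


Word 1: "organism" (length 8)
Word 2: "orange" (length 6)
One optimal edit sequence:
  1. keep 'o'
  2. keep 'r'
  3. delete 'g'  (+1)
  4. keep 'a'
  5. keep 'n'
  6. delete 'i'  (+1)
  7. substitute 's' -> 'g'  (+1)
  8. substitute 'm' -> 'e'  (+1)
Edit distance = 4
Max length = max(8, 6) = 8
Similarity = 1 - 4/8
= 0.5000


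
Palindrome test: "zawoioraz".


Word: "zawoioraz"
Reversed: "zaroiowaz"
Forward == Backward? zawoioraz != zaroiowaz
Palindrome = No


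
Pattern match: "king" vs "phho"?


Pattern of "king": [0, 1, 2, 3]
Pattern of "phho": [0, 1, 1, 2]
Patterns do not match
Same pattern = No


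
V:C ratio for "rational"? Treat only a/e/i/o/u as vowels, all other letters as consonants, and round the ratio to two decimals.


Word: "rational"
Vowels (a,e,i,o,u): 4
Consonants: 4
Ratio = 4/4
= 1.00


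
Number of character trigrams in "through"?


Word: "through" (length 7)
Number of 3-grams = length - 3 + 1 = 7 - 3 + 1
= 5


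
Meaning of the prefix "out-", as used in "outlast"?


Prefix: out-
Example: outlast (out- + last)
Meaning = surpass


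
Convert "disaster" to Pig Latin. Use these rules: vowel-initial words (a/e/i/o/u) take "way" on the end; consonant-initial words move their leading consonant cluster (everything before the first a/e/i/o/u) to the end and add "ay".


Word: "disaster"
Starts with consonant(s) → move to end, add 'ay'
Consonant cluster: "d"
Pig Latin = "isasterday"


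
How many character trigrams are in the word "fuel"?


Word: "fuel" (length 4)
Number of 3-grams = length - 3 + 1 = 4 - 3 + 1
= 2


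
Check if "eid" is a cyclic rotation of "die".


Word: "die", Candidate: "eid"
Method: check if candidate is substring of word+word
"diedie" contains "eid"? No
Is rotation = No


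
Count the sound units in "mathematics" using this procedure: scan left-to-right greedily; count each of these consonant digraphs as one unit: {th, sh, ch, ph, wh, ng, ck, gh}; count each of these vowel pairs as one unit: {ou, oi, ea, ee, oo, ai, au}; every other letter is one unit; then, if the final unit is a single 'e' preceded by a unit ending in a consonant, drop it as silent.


Word: "mathematics" (11 letters)
Left-to-right scan:
  1. 'm' (letter)
  2. 'a' (letter)
  3. 'th' (digraph)
  4. 'e' (letter)
  5. 'm' (letter)
  6. 'a' (letter)
  7. 't' (letter)
  8. 'i' (letter)
  9. 'c' (letter)
  10. 's' (letter)
Units from scan: 10
Sound units = 10 units


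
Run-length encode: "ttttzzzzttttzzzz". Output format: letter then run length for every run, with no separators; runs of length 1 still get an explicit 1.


String: "ttttzzzzttttzzzz"
Scanning for consecutive runs:
  't' x 4
  'z' x 4
  't' x 4
  'z' x 4
RLE = "t4z4t4z4"


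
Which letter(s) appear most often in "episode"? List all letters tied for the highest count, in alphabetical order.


Word: "episode"
Letter counts:
  'd': 1
  'e': 2
  'i': 1
  'o': 1
  'p': 1
  's': 1
Maximum count = 2
Most frequent = 'e' (2 times each)


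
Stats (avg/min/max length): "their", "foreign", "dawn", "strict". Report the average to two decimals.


Lengths: "their"=5, "foreign"=7, "dawn"=4, "strict"=6
Sum = 22, Count = 4
Average = 22/4 = 5.50
= avg=5.50, min=4, max=7


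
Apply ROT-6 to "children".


Word: "children"
Shift: 6
Each letter → (letter + shift) mod 26:
  'c' (2) + 6 = 8 → 'i'
  'h' (7) + 6 = 13 → 'n'
  'i' (8) + 6 = 14 → 'o'
  'l' (11) + 6 = 17 → 'r'
  'd' (3) + 6 = 9 → 'j'
  'r' (17) + 6 = 23 → 'x'
  'e' (4) + 6 = 10 → 'k'
  'n' (13) + 6 = 19 → 't'
Result = "inorjxkt"


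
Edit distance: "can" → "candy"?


Word 1: "can" (length 3)
Word 2: "candy" (length 5)
One optimal edit sequence (insert/delete/substitute each cost 1):
  1. keep 'c'
  2. keep 'a'
  3. keep 'n'
  4. insert 'd'  (+1)
  5. insert 'y'  (+1)
Total edit operations: 2
Edit distance = 2


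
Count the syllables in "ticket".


Word: "ticket"
Syllable breakdown: tick / et
Counting: 2 parts
= 2 syllables


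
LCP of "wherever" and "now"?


Word 1: "wherever"
Word 2: "now"
Comparing from start:
  Pos 0: 'w' != 'n' (stop)
LCP = "" (length 0)


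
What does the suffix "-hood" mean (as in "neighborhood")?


Suffix: -hood
Example: neighborhood = neighbor + -hood
Meaning = state / condition


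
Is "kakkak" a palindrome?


Word: "kakkak"
Reversed: "kakkak"
Forward == Backward? kakkak == kakkak
Palindrome = Yes


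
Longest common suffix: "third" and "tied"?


Word 1: "third"
Word 2: "tied"
Comparing from end:
  Pos -1: 'd' == 'd'
  Pos -2: 'r' != 'e' (stop)
LCS = "d" (length 1)


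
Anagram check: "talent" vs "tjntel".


Word 1: "talent" → sorted: aelntt
Word 2: "tjntel" → sorted: ejlntt
Same letters? aelntt != ejlntt
Anagram = No


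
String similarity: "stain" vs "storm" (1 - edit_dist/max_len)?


Word 1: "stain" (length 5)
Word 2: "storm" (length 5)
One optimal edit sequence:
  1. keep 's'
  2. keep 't'
  3. substitute 'a' -> 'o'  (+1)
  4. substitute 'i' -> 'r'  (+1)
  5. substitute 'n' -> 'm'  (+1)
Edit distance = 3
Max length = max(5, 5) = 5
Similarity = 1 - 3/5
= 0.4000


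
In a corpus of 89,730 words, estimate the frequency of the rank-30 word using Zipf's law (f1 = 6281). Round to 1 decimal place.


Zipf's law: f(r) = f(1) / r
f(1) = 6281
f(30) = 6281 / 30
= 209.4 occurrences


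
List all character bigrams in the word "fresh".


Word: "fresh" (length 5)
Number of bigrams = 5 - 2 + 1 = 4
  Position 0: "fr"
  Position 1: "re"
  Position 2: "es"
  Position 3: "sh"
Bigrams = "fr", "re", "es", "sh"


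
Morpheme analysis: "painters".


Word: "painters"
Morphemes: paint | -er | -s
Each morpheme carries meaning
= 3 morphemes


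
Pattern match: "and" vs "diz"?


Pattern of "and": [0, 1, 2]
Pattern of "diz": [0, 1, 2]
Patterns match
Same pattern = Yes


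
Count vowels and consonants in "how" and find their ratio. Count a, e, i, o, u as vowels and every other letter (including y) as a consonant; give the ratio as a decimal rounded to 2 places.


Word: "how"
Vowels (a,e,i,o,u): 1
Consonants: 2
Ratio = 1/2
= 0.50


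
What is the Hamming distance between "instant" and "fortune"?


Comparing character by character (same length = 7):
  Pos 0: 'i' vs 'f' !=
  Pos 1: 'n' vs 'o' !=
  Pos 2: 's' vs 'r' !=
  Pos 3: 't' vs 't' =
  Pos 4: 'a' vs 'u' !=
  Pos 5: 'n' vs 'n' =
  Pos 6: 't' vs 'e' !=
Hamming distance = 5


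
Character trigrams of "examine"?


Word: "examine" (length 7)
Number of trigrams = 7 - 3 + 1 = 5
  Position 0: "exa"
  Position 1: "xam"
  Position 2: "ami"
  Position 3: "min"
  Position 4: "ine"
Trigrams = "exa", "xam", "ami", "min", "ine"


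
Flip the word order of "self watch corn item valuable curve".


Original: "self watch corn item valuable curve"
Words (1..n): self | watch | corn | item | valuable | curve
Reversed (n..1): curve | valuable | item | corn | watch | self
Result = "curve valuable item corn watch self"


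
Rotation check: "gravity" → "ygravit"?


Word: "gravity", Candidate: "ygravit"
Method: check if candidate is substring of word+word
"gravitygravity" contains "ygravit"? Yes
Is rotation = Yes


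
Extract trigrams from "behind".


Word: "behind" (length 6)
Number of trigrams = 6 - 3 + 1 = 4
  Position 0: "beh"
  Position 1: "ehi"
  Position 2: "hin"
  Position 3: "ind"
Trigrams = "beh", "ehi", "hin", "ind"


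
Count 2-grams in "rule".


Word: "rule" (length 4)
Number of 2-grams = length - 2 + 1 = 4 - 2 + 1
= 3


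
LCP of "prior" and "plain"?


Word 1: "prior"
Word 2: "plain"
Comparing from start:
  Pos 0: 'p' == 'p'
  Pos 1: 'r' != 'l' (stop)
LCP = "p" (length 1)


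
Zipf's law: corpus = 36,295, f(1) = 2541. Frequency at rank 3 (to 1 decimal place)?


Zipf's law: f(r) = f(1) / r
f(1) = 2541
f(3) = 2541 / 3
= 847.0 occurrences


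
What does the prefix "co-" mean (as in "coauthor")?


Prefix: co-
As in: coauthor -> co- + author
Meaning = together


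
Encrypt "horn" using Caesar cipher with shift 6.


Word: "horn"
Shift: 6
Each letter → (letter + shift) mod 26:
  'h' (7) + 6 = 13 → 'n'
  'o' (14) + 6 = 20 → 'u'
  'r' (17) + 6 = 23 → 'x'
  'n' (13) + 6 = 19 → 't'
Result = "nuxt"


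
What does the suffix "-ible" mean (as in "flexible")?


Suffix: -ible
Example: flexible = flex + -ible
Meaning = capable of


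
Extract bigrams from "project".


Word: "project" (length 7)
Number of bigrams = 7 - 2 + 1 = 6
  Position 0: "pr"
  Position 1: "ro"
  Position 2: "oj"
  Position 3: "je"
  Position 4: "ec"
  Position 5: "ct"
Bigrams = "pr", "ro", "oj", "je", "ec", "ct"


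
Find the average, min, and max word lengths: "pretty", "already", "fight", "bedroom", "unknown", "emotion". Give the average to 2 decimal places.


Lengths: "pretty"=6, "already"=7, "fight"=5, "bedroom"=7, "unknown"=7, "emotion"=7
Sum = 39, Count = 6
Average = 39/6 = 6.50
= avg=6.50, min=5, max=7


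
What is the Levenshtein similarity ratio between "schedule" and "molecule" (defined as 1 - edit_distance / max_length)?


Word 1: "schedule" (length 8)
Word 2: "molecule" (length 8)
One optimal edit sequence:
  1. substitute 's' -> 'm'  (+1)
  2. substitute 'c' -> 'o'  (+1)
  3. substitute 'h' -> 'l'  (+1)
  4. keep 'e'
  5. substitute 'd' -> 'c'  (+1)
  6. keep 'u'
  7. keep 'l'
  8. keep 'e'
Edit distance = 4
Max length = max(8, 8) = 8
Similarity = 1 - 4/8
= 0.5000


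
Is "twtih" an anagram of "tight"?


Word 1: "tight" → sorted: ghitt
Word 2: "twtih" → sorted: hittw
Same letters? ghitt != hittw
Anagram = No


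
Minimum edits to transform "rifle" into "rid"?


Word 1: "rifle" (length 5)
Word 2: "rid" (length 3)
One optimal edit sequence (insert/delete/substitute each cost 1):
  1. keep 'r'
  2. keep 'i'
  3. delete 'f'  (+1)
  4. delete 'l'  (+1)
  5. substitute 'e' -> 'd'  (+1)
Total edit operations: 3
Edit distance = 3


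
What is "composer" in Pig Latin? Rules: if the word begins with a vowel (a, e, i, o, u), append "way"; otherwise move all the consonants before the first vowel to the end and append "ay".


Word: "composer"
Starts with consonant(s) → move to end, add 'ay'
Consonant cluster: "c"
Pig Latin = "omposercay"


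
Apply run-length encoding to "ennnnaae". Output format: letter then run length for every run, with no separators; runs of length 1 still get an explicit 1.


String: "ennnnaae"
Scanning for consecutive runs:
  'e' x 1
  'n' x 4
  'a' x 2
  'e' x 1
RLE = "e1n4a2e1"


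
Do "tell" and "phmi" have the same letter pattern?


Pattern of "tell": [0, 1, 2, 2]
Pattern of "phmi": [0, 1, 2, 3]
Patterns do not match
Same pattern = No


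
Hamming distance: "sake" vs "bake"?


Comparing character by character (same length = 4):
  Pos 0: 's' vs 'b' !=
  Pos 1: 'a' vs 'a' =
  Pos 2: 'k' vs 'k' =
  Pos 3: 'e' vs 'e' =
Hamming distance = 1


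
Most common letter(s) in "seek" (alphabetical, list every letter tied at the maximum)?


Word: "seek"
Letter counts:
  'e': 2
  'k': 1
  's': 1
Maximum count = 2
Most frequent = 'e' (2 times each)


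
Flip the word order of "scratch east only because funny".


Original: "scratch east only because funny"
Words (1..n): scratch | east | only | because | funny
Reversed (n..1): funny | because | only | east | scratch
Result = "funny because only east scratch"


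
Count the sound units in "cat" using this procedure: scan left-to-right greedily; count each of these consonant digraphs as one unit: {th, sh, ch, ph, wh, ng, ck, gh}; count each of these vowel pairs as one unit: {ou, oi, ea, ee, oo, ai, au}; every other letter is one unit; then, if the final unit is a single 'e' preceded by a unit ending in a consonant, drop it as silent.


Word: "cat" (3 letters)
Left-to-right scan:
  (1) 'c' (letter)
  (2) 'a' (letter)
  (3) 't' (letter)
Units from scan: 3
Sound units = 3 units


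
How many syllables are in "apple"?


Word: "apple"
Syllable breakdown: ap | ple
Counting: 2 parts
= 2 syllables


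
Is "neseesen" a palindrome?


Word: "neseesen"
Reversed: "neseesen"
Forward == Backward? neseesen == neseesen
Palindrome = Yes


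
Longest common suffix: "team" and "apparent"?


Word 1: "team"
Word 2: "apparent"
Comparing from end:
  Pos -1: 'm' != 't' (stop)
LCS = "" (length 0)


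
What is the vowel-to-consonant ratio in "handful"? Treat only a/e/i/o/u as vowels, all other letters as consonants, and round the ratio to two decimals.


Word: "handful"
Vowels (a,e,i,o,u): 2
Consonants: 5
Ratio = 2/5
= 0.40


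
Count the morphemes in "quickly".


Word: "quickly"
Morphemes: quick + -ly
Each morpheme carries meaning
= 2 morphemes


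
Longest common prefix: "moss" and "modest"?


Word 1: "moss"
Word 2: "modest"
Comparing from start:
  Pos 0: 'm' == 'm'
  Pos 1: 'o' == 'o'
  Pos 2: 's' != 'd' (stop)
LCP = "mo" (length 2)


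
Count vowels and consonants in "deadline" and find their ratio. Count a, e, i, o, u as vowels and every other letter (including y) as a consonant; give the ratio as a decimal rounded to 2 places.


Word: "deadline"
Vowels (a,e,i,o,u): 4
Consonants: 4
Ratio = 4/4
= 1.00


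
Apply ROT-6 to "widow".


Word: "widow"
Shift: 6
Each letter → (letter + shift) mod 26:
  'w' (22) + 6 = 2 → 'c'
  'i' (8) + 6 = 14 → 'o'
  'd' (3) + 6 = 9 → 'j'
  'o' (14) + 6 = 20 → 'u'
  'w' (22) + 6 = 2 → 'c'
Result = "cojuc"


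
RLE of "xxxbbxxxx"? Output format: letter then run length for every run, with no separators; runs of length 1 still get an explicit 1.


String: "xxxbbxxxx"
Scanning for consecutive runs:
  'x' x 3
  'b' x 2
  'x' x 4
RLE = "x3b2x4"


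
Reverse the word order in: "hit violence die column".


Original: "hit violence die column"
Words (1..n): hit | violence | die | column
Reversed (n..1): column | die | violence | hit
Result = "column die violence hit"


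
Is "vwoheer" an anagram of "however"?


Word 1: "however" → sorted: eehorvw
Word 2: "vwoheer" → sorted: eehorvw
Same letters? eehorvw == eehorvw
Anagram = Yes


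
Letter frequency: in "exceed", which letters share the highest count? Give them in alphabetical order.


Word: "exceed"
Letter counts:
  'c': 1
  'd': 1
  'e': 3
  'x': 1
Maximum count = 3
Most frequent = 'e' (3 times each)


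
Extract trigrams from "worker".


Word: "worker" (length 6)
Number of trigrams = 6 - 3 + 1 = 4
  Position 0: "wor"
  Position 1: "ork"
  Position 2: "rke"
  Position 3: "ker"
Trigrams = "wor", "ork", "rke", "ker"


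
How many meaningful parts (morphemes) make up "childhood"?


Word: "childhood"
Morphemes: child + -hood
Each morpheme carries meaning
= 2 morphemes


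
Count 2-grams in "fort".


Word: "fort" (length 4)
Number of 2-grams = length - 2 + 1 = 4 - 2 + 1
= 3


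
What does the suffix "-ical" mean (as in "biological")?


Suffix: -ical
Example: biological (biology + -ical, with a spelling change)
Meaning = relating to


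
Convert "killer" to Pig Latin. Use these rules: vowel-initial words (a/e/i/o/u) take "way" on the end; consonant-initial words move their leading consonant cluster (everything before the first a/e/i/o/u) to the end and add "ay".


Word: "killer"
Starts with consonant(s) → move to end, add 'ay'
Consonant cluster: "k"
Pig Latin = "illerkay"


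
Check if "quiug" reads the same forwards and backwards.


Word: "quiug"
Reversed: "guiuq"
Forward == Backward? quiug != guiuq
Palindrome = No


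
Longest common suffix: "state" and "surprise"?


Word 1: "state"
Word 2: "surprise"
Comparing from end:
  Pos -1: 'e' == 'e'
  Pos -2: 't' != 's' (stop)
LCS = "e" (length 1)


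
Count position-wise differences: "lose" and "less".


Comparing character by character (same length = 4):
  Pos 0: 'l' vs 'l' =
  Pos 1: 'o' vs 'e' !=
  Pos 2: 's' vs 's' =
  Pos 3: 'e' vs 's' !=
Hamming distance = 2


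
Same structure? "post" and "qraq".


Pattern of "post": [0, 1, 2, 3]
Pattern of "qraq": [0, 1, 2, 0]
Patterns do not match
Same pattern = No


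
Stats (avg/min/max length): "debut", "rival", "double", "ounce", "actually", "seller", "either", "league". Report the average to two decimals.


Lengths: "debut"=5, "rival"=5, "double"=6, "ounce"=5, "actually"=8, "seller"=6, "either"=6, "league"=6
Sum = 47, Count = 8
Average = 47/8 = 5.88
= avg=5.88, min=5, max=8


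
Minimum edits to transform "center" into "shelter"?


Word 1: "center" (length 6)
Word 2: "shelter" (length 7)
One optimal edit sequence (insert/delete/substitute each cost 1):
  1. insert 's'  (+1)
  2. substitute 'c' -> 'h'  (+1)
  3. keep 'e'
  4. substitute 'n' -> 'l'  (+1)
  5. keep 't'
  6. keep 'e'
  7. keep 'r'
Total edit operations: 3
Edit distance = 3


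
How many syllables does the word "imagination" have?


Word: "imagination"
Syllable breakdown: i / mag / i / na / tion
Counting: 5 parts
= 5 syllables
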